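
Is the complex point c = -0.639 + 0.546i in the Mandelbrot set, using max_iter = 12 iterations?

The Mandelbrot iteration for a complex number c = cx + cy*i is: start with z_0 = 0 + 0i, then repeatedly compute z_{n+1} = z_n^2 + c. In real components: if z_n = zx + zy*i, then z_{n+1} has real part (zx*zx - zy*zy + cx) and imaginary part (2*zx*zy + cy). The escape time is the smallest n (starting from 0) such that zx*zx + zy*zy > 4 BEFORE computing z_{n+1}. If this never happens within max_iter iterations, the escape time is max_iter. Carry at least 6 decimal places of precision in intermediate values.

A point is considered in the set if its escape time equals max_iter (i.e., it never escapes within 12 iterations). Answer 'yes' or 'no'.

z_0 = 0 + 0i, c = -0.6390 + 0.5460i
Iter 1: z = -0.6390 + 0.5460i, |z|^2 = 0.7064
Iter 2: z = -0.5288 + -0.1518i, |z|^2 = 0.3027
Iter 3: z = -0.3824 + 0.7065i, |z|^2 = 0.6454
Iter 4: z = -0.9919 + 0.0056i, |z|^2 = 0.9840
Iter 5: z = 0.3449 + 0.5348i, |z|^2 = 0.4050
Iter 6: z = -0.8061 + 0.9150i, |z|^2 = 1.4869
Iter 7: z = -0.8264 + -0.9291i, |z|^2 = 1.5460
Iter 8: z = -0.8193 + 2.0815i, |z|^2 = 5.0038
Escaped at iteration 8

Answer: no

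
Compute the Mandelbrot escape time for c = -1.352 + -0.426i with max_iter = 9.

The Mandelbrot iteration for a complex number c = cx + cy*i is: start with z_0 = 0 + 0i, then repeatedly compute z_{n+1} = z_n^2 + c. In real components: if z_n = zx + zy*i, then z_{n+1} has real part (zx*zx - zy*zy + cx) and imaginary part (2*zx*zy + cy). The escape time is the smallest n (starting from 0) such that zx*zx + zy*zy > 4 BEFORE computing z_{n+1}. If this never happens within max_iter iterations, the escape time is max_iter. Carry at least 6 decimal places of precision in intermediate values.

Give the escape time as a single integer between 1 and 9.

z_0 = 0 + 0i, c = -1.3520 + -0.4260i
Iter 1: z = -1.3520 + -0.4260i, |z|^2 = 2.0094
Iter 2: z = 0.2944 + 0.7259i, |z|^2 = 0.6136
Iter 3: z = -1.7922 + 0.0015i, |z|^2 = 3.2122
Iter 4: z = 1.8602 + -0.4312i, |z|^2 = 3.6461
Iter 5: z = 1.9222 + -2.0302i, |z|^2 = 7.8168
Escaped at iteration 5

Answer: 5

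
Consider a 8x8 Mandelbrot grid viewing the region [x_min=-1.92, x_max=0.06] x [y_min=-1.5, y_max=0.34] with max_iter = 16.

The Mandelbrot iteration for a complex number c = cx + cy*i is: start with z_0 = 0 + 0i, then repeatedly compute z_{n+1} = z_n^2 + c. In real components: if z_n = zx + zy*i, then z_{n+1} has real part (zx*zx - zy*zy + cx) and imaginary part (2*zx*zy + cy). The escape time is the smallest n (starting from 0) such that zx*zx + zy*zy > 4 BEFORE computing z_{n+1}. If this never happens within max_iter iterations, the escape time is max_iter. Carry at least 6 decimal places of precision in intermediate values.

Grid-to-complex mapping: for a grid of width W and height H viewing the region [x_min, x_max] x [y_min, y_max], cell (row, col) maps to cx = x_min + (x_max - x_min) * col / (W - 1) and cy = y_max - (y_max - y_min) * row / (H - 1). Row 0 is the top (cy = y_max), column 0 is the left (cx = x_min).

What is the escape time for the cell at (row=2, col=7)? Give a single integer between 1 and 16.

Answer: 16

Derivation:
z_0 = 0 + 0i, c = 0.0600 + -0.1857i
Iter 1: z = 0.0600 + -0.1857i, |z|^2 = 0.0381
Iter 2: z = 0.0291 + -0.2080i, |z|^2 = 0.0441
Iter 3: z = 0.0176 + -0.1978i, |z|^2 = 0.0394
Iter 4: z = 0.0212 + -0.1927i, |z|^2 = 0.0376
Iter 5: z = 0.0233 + -0.1939i, |z|^2 = 0.0381
Iter 6: z = 0.0230 + -0.1948i, |z|^2 = 0.0385
Iter 7: z = 0.0226 + -0.1947i, |z|^2 = 0.0384
Iter 8: z = 0.0226 + -0.1945i, |z|^2 = 0.0383
Iter 9: z = 0.0227 + -0.1945i, |z|^2 = 0.0383
Iter 10: z = 0.0227 + -0.1945i, |z|^2 = 0.0384
Iter 11: z = 0.0227 + -0.1945i, |z|^2 = 0.0384
Iter 12: z = 0.0227 + -0.1945i, |z|^2 = 0.0384
Iter 13: z = 0.0227 + -0.1945i, |z|^2 = 0.0384
Iter 14: z = 0.0227 + -0.1945i, |z|^2 = 0.0384
Iter 15: z = 0.0227 + -0.1945i, |z|^2 = 0.0384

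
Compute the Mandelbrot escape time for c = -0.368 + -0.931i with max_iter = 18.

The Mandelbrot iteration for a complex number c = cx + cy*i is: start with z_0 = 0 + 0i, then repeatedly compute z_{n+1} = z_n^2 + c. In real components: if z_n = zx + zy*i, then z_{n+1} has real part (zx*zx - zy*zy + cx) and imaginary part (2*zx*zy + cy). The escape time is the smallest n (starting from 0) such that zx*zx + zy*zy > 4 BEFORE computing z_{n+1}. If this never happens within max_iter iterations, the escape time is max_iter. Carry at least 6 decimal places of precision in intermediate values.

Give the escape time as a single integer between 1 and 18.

z_0 = 0 + 0i, c = -0.3680 + -0.9310i
Iter 1: z = -0.3680 + -0.9310i, |z|^2 = 1.0022
Iter 2: z = -1.0993 + -0.2458i, |z|^2 = 1.2690
Iter 3: z = 0.7801 + -0.3906i, |z|^2 = 0.7612
Iter 4: z = 0.0880 + -1.5404i, |z|^2 = 2.3807
Iter 5: z = -2.7332 + -1.2022i, |z|^2 = 8.9158
Escaped at iteration 5

Answer: 5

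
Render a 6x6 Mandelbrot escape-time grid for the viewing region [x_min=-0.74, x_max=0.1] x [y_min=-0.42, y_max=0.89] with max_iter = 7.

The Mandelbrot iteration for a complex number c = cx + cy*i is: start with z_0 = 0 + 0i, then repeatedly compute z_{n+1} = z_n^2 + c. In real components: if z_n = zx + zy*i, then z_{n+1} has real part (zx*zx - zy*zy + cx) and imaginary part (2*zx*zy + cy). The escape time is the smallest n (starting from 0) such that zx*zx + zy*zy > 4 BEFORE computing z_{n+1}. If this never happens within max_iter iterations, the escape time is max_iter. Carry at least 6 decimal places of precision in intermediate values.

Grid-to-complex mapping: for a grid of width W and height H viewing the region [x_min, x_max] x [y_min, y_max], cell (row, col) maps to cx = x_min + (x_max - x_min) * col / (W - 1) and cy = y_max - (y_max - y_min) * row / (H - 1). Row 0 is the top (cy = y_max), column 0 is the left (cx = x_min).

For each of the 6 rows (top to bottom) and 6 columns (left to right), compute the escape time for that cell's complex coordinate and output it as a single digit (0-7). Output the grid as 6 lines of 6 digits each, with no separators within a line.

(row=0, col=0): c = -0.7400 + 0.8900i → escape time 4
(row=0, col=1): c = -0.5720 + 0.8900i → escape time 4
(row=0, col=2): c = -0.4040 + 0.8900i → escape time 5
(row=0, col=3): c = -0.2360 + 0.8900i → escape time 7
(row=0, col=4): c = -0.0680 + 0.8900i → escape time 7
(row=0, col=5): c = 0.1000 + 0.8900i → escape time 5
(row=1, col=0): c = -0.7400 + 0.6280i → escape time 5
(row=1, col=1): c = -0.5720 + 0.6280i → escape time 7
(row=1, col=2): c = -0.4040 + 0.6280i → escape time 7
(row=1, col=3): c = -0.2360 + 0.6280i → escape time 7
(row=1, col=4): c = -0.0680 + 0.6280i → escape time 7
(row=1, col=5): c = 0.1000 + 0.6280i → escape time 7
(row=2, col=0): c = -0.7400 + 0.3660i → escape time 7
(row=2, col=1): c = -0.5720 + 0.3660i → escape time 7
(row=2, col=2): c = -0.4040 + 0.3660i → escape time 7
(row=2, col=3): c = -0.2360 + 0.3660i → escape time 7
(row=2, col=4): c = -0.0680 + 0.3660i → escape time 7
(row=2, col=5): c = 0.1000 + 0.3660i → escape time 7
(row=3, col=0): c = -0.7400 + 0.1040i → escape time 7
(row=3, col=1): c = -0.5720 + 0.1040i → escape time 7
(row=3, col=2): c = -0.4040 + 0.1040i → escape time 7
(row=3, col=3): c = -0.2360 + 0.1040i → escape time 7
(row=3, col=4): c = -0.0680 + 0.1040i → escape time 7
(row=3, col=5): c = 0.1000 + 0.1040i → escape time 7
(row=4, col=0): c = -0.7400 + -0.1580i → escape time 7
(row=4, col=1): c = -0.5720 + -0.1580i → escape time 7
(row=4, col=2): c = -0.4040 + -0.1580i → escape time 7
(row=4, col=3): c = -0.2360 + -0.1580i → escape time 7
(row=4, col=4): c = -0.0680 + -0.1580i → escape time 7
(row=4, col=5): c = 0.1000 + -0.1580i → escape time 7
(row=5, col=0): c = -0.7400 + -0.4200i → escape time 7
(row=5, col=1): c = -0.5720 + -0.4200i → escape time 7
(row=5, col=2): c = -0.4040 + -0.4200i → escape time 7
(row=5, col=3): c = -0.2360 + -0.4200i → escape time 7
(row=5, col=4): c = -0.0680 + -0.4200i → escape time 7
(row=5, col=5): c = 0.1000 + -0.4200i → escape time 7

Answer: 445775
577777
777777
777777
777777
777777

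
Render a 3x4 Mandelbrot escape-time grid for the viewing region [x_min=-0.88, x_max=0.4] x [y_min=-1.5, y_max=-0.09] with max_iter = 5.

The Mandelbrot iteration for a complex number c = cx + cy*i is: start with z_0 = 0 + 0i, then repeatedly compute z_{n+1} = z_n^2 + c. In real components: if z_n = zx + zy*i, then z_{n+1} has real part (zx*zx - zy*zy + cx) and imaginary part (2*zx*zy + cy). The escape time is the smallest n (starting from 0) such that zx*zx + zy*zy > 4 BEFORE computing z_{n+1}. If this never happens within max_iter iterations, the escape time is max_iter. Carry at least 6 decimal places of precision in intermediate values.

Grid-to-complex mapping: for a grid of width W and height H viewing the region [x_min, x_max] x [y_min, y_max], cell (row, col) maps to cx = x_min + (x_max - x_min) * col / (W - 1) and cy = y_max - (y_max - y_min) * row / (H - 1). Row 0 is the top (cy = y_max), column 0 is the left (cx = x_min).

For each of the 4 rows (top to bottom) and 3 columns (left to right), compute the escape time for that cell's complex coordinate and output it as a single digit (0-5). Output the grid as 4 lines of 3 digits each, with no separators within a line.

Answer: 555
555
353
222

Derivation:
(row=0, col=0): c = -0.8800 + -0.0900i → escape time 5
(row=0, col=1): c = -0.2400 + -0.0900i → escape time 5
(row=0, col=2): c = 0.4000 + -0.0900i → escape time 5
(row=1, col=0): c = -0.8800 + -0.5600i → escape time 5
(row=1, col=1): c = -0.2400 + -0.5600i → escape time 5
(row=1, col=2): c = 0.4000 + -0.5600i → escape time 5
(row=2, col=0): c = -0.8800 + -1.0300i → escape time 3
(row=2, col=1): c = -0.2400 + -1.0300i → escape time 5
(row=2, col=2): c = 0.4000 + -1.0300i → escape time 3
(row=3, col=0): c = -0.8800 + -1.5000i → escape time 2
(row=3, col=1): c = -0.2400 + -1.5000i → escape time 2
(row=3, col=2): c = 0.4000 + -1.5000i → escape time 2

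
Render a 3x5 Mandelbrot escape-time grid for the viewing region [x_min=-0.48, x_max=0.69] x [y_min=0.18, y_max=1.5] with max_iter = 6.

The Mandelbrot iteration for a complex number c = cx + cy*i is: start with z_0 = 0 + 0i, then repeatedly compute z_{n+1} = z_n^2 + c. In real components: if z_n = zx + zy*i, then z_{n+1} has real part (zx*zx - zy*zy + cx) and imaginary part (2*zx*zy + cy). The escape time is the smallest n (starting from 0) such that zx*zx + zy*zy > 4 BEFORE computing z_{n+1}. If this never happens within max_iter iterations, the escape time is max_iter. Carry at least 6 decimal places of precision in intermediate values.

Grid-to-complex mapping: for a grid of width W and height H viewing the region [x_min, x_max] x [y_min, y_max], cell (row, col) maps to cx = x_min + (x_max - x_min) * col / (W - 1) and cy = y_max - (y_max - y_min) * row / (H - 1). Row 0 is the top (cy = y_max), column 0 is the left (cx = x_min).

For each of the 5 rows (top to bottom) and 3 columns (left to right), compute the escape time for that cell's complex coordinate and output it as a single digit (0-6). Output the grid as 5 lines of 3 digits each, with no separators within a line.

(row=0, col=0): c = -0.4800 + 1.5000i → escape time 2
(row=0, col=1): c = 0.1050 + 1.5000i → escape time 2
(row=0, col=2): c = 0.6900 + 1.5000i → escape time 2
(row=1, col=0): c = -0.4800 + 1.1700i → escape time 3
(row=1, col=1): c = 0.1050 + 1.1700i → escape time 3
(row=1, col=2): c = 0.6900 + 1.1700i → escape time 2
(row=2, col=0): c = -0.4800 + 0.8400i → escape time 5
(row=2, col=1): c = 0.1050 + 0.8400i → escape time 5
(row=2, col=2): c = 0.6900 + 0.8400i → escape time 2
(row=3, col=0): c = -0.4800 + 0.5100i → escape time 6
(row=3, col=1): c = 0.1050 + 0.5100i → escape time 6
(row=3, col=2): c = 0.6900 + 0.5100i → escape time 3
(row=4, col=0): c = -0.4800 + 0.1800i → escape time 6
(row=4, col=1): c = 0.1050 + 0.1800i → escape time 6
(row=4, col=2): c = 0.6900 + 0.1800i → escape time 3

Answer: 222
332
552
663
663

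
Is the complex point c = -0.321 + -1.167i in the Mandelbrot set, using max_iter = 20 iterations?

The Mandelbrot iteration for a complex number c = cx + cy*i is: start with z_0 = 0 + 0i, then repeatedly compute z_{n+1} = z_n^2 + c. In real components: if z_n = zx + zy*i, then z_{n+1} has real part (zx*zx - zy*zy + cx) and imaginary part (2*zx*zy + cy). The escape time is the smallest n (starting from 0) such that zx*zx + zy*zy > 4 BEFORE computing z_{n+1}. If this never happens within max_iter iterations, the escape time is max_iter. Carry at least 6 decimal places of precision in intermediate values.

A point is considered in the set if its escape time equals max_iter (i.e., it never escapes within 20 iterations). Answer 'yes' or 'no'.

z_0 = 0 + 0i, c = -0.3210 + -1.1670i
Iter 1: z = -0.3210 + -1.1670i, |z|^2 = 1.4649
Iter 2: z = -1.5798 + -0.4178i, |z|^2 = 2.6705
Iter 3: z = 2.0004 + 0.1531i, |z|^2 = 4.0249
Escaped at iteration 3

Answer: no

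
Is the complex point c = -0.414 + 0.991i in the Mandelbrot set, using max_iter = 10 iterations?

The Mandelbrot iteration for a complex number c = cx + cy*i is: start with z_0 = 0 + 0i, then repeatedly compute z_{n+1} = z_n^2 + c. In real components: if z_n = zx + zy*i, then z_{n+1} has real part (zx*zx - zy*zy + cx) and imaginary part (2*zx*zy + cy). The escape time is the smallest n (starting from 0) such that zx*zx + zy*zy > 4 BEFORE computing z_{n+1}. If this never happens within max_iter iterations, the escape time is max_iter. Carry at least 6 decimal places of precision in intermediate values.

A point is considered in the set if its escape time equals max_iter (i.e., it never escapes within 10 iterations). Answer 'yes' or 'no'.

Answer: no

Derivation:
z_0 = 0 + 0i, c = -0.4140 + 0.9910i
Iter 1: z = -0.4140 + 0.9910i, |z|^2 = 1.1535
Iter 2: z = -1.2247 + 0.1705i, |z|^2 = 1.5289
Iter 3: z = 1.0568 + 0.5735i, |z|^2 = 1.4457
Iter 4: z = 0.3739 + 2.2031i, |z|^2 = 4.9937
Escaped at iteration 4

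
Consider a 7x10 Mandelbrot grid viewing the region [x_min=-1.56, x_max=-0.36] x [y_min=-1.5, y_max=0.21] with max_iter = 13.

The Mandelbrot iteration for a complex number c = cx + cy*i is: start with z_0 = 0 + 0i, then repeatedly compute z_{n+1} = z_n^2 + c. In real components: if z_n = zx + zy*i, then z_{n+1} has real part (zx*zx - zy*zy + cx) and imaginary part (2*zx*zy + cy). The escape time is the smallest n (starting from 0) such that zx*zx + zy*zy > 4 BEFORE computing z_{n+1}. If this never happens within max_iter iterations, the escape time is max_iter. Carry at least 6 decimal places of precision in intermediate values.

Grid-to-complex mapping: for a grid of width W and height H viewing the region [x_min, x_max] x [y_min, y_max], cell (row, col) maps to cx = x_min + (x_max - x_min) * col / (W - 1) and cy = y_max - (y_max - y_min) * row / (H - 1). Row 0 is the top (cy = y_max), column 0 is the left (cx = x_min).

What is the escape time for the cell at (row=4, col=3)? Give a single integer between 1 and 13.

z_0 = 0 + 0i, c = -0.9600 + -0.5500i
Iter 1: z = -0.9600 + -0.5500i, |z|^2 = 1.2241
Iter 2: z = -0.3409 + 0.5060i, |z|^2 = 0.3722
Iter 3: z = -1.0998 + -0.8950i, |z|^2 = 2.0106
Iter 4: z = -0.5514 + 1.4187i, |z|^2 = 2.3166
Iter 5: z = -2.6686 + -2.1145i, |z|^2 = 11.5923
Escaped at iteration 5

Answer: 5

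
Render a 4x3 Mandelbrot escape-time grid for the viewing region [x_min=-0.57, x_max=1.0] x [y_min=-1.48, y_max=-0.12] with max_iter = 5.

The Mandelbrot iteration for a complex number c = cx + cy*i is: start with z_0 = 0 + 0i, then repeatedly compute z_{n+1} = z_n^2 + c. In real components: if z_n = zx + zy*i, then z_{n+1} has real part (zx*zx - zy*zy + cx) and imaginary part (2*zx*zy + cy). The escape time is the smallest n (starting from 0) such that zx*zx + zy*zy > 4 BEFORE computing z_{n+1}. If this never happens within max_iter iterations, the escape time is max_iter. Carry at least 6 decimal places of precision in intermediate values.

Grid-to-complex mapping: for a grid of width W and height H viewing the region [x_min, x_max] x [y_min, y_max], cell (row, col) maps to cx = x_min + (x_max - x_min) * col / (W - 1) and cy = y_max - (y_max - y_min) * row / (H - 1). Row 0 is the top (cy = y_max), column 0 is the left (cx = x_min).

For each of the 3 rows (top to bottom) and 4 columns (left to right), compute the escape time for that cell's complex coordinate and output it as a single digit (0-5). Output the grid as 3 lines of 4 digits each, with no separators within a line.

(row=0, col=0): c = -0.5700 + -0.1200i → escape time 5
(row=0, col=1): c = -0.0467 + -0.1200i → escape time 5
(row=0, col=2): c = 0.4767 + -0.1200i → escape time 5
(row=0, col=3): c = 1.0000 + -0.1200i → escape time 2
(row=1, col=0): c = -0.5700 + -0.8000i → escape time 5
(row=1, col=1): c = -0.0467 + -0.8000i → escape time 5
(row=1, col=2): c = 0.4767 + -0.8000i → escape time 3
(row=1, col=3): c = 1.0000 + -0.8000i → escape time 2
(row=2, col=0): c = -0.5700 + -1.4800i → escape time 2
(row=2, col=1): c = -0.0467 + -1.4800i → escape time 2
(row=2, col=2): c = 0.4767 + -1.4800i → escape time 2
(row=2, col=3): c = 1.0000 + -1.4800i → escape time 2

Answer: 5552
5532
2222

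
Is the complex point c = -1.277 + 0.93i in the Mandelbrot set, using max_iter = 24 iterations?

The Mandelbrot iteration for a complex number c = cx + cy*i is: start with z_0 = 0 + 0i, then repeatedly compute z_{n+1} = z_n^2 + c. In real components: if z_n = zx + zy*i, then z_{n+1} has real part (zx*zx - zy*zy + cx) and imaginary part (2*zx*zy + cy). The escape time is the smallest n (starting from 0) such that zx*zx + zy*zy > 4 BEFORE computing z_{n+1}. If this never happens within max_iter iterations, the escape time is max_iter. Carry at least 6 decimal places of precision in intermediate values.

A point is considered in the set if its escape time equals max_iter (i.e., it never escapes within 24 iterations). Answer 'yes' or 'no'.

z_0 = 0 + 0i, c = -1.2770 + 0.9300i
Iter 1: z = -1.2770 + 0.9300i, |z|^2 = 2.4956
Iter 2: z = -0.5112 + -1.4452i, |z|^2 = 2.3500
Iter 3: z = -3.1044 + 2.4075i, |z|^2 = 15.4332
Escaped at iteration 3

Answer: no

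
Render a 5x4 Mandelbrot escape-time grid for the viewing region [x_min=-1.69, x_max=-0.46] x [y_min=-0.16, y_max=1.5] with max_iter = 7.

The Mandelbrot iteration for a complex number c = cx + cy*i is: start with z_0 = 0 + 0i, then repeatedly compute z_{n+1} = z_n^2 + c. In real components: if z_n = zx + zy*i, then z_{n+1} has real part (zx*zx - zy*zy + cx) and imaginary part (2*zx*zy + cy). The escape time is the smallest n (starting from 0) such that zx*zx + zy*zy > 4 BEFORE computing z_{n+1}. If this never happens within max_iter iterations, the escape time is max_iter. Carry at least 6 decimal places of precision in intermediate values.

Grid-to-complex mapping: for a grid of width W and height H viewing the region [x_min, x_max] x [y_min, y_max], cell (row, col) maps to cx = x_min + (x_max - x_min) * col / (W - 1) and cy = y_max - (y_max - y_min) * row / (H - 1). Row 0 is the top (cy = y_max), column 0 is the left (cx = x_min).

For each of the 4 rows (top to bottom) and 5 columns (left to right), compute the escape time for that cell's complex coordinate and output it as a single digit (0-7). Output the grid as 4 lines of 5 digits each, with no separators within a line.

(row=0, col=0): c = -1.6900 + 1.5000i → escape time 1
(row=0, col=1): c = -1.3825 + 1.5000i → escape time 1
(row=0, col=2): c = -1.0750 + 1.5000i → escape time 2
(row=0, col=3): c = -0.7675 + 1.5000i → escape time 2
(row=0, col=4): c = -0.4600 + 1.5000i → escape time 2
(row=1, col=0): c = -1.6900 + 0.9467i → escape time 2
(row=1, col=1): c = -1.3825 + 0.9467i → escape time 3
(row=1, col=2): c = -1.0750 + 0.9467i → escape time 3
(row=1, col=3): c = -0.7675 + 0.9467i → escape time 3
(row=1, col=4): c = -0.4600 + 0.9467i → escape time 4
(row=2, col=0): c = -1.6900 + 0.3933i → escape time 3
(row=2, col=1): c = -1.3825 + 0.3933i → escape time 5
(row=2, col=2): c = -1.0750 + 0.3933i → escape time 7
(row=2, col=3): c = -0.7675 + 0.3933i → escape time 7
(row=2, col=4): c = -0.4600 + 0.3933i → escape time 7
(row=3, col=0): c = -1.6900 + -0.1600i → escape time 4
(row=3, col=1): c = -1.3825 + -0.1600i → escape time 7
(row=3, col=2): c = -1.0750 + -0.1600i → escape time 7
(row=3, col=3): c = -0.7675 + -0.1600i → escape time 7
(row=3, col=4): c = -0.4600 + -0.1600i → escape time 7

Answer: 11222
23334
35777
47777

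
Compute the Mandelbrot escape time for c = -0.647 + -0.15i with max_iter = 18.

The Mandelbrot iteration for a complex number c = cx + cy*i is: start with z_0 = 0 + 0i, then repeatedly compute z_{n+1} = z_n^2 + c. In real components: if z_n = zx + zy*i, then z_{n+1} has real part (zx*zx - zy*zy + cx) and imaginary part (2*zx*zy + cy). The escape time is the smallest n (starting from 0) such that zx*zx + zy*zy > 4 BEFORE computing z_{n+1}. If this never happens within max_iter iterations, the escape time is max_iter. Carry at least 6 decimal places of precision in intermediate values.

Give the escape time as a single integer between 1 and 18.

Answer: 18

Derivation:
z_0 = 0 + 0i, c = -0.6470 + -0.1500i
Iter 1: z = -0.6470 + -0.1500i, |z|^2 = 0.4411
Iter 2: z = -0.2509 + 0.0441i, |z|^2 = 0.0649
Iter 3: z = -0.5860 + -0.1721i, |z|^2 = 0.3730
Iter 4: z = -0.3332 + 0.0517i, |z|^2 = 0.1137
Iter 5: z = -0.5386 + -0.1845i, |z|^2 = 0.3242
Iter 6: z = -0.3909 + 0.0487i, |z|^2 = 0.1552
Iter 7: z = -0.4966 + -0.1881i, |z|^2 = 0.2820
Iter 8: z = -0.4358 + 0.0368i, |z|^2 = 0.1913
Iter 9: z = -0.4584 + -0.1821i, |z|^2 = 0.2433
Iter 10: z = -0.4700 + 0.0169i, |z|^2 = 0.2212
Iter 11: z = -0.4264 + -0.1659i, |z|^2 = 0.2093
Iter 12: z = -0.4927 + -0.0085i, |z|^2 = 0.2428
Iter 13: z = -0.4043 + -0.1416i, |z|^2 = 0.1835
Iter 14: z = -0.5036 + -0.0355i, |z|^2 = 0.2549
Iter 15: z = -0.3946 + -0.1143i, |z|^2 = 0.1688
Iter 16: z = -0.5043 + -0.0598i, |z|^2 = 0.2579
Iter 17: z = -0.3962 + -0.0897i, |z|^2 = 0.1651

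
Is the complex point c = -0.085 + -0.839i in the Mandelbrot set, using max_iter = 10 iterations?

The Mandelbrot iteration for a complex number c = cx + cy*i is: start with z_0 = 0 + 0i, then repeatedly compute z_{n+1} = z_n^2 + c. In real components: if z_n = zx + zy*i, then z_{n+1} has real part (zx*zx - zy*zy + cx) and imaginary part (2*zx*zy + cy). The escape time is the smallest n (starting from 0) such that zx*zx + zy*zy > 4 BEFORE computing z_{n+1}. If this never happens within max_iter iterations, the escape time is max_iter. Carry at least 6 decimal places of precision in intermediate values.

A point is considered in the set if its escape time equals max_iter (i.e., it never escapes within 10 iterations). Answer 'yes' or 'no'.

z_0 = 0 + 0i, c = -0.0850 + -0.8390i
Iter 1: z = -0.0850 + -0.8390i, |z|^2 = 0.7111
Iter 2: z = -0.7817 + -0.6964i, |z|^2 = 1.0960
Iter 3: z = 0.0411 + 0.2497i, |z|^2 = 0.0640
Iter 4: z = -0.1457 + -0.8185i, |z|^2 = 0.6911
Iter 5: z = -0.7337 + -0.6006i, |z|^2 = 0.8990
Iter 6: z = 0.0926 + 0.0422i, |z|^2 = 0.0104
Iter 7: z = -0.0782 + -0.8312i, |z|^2 = 0.6970
Iter 8: z = -0.7697 + -0.7090i, |z|^2 = 1.0952
Iter 9: z = 0.0048 + 0.2525i, |z|^2 = 0.0638
Did not escape in 10 iterations → in set

Answer: yes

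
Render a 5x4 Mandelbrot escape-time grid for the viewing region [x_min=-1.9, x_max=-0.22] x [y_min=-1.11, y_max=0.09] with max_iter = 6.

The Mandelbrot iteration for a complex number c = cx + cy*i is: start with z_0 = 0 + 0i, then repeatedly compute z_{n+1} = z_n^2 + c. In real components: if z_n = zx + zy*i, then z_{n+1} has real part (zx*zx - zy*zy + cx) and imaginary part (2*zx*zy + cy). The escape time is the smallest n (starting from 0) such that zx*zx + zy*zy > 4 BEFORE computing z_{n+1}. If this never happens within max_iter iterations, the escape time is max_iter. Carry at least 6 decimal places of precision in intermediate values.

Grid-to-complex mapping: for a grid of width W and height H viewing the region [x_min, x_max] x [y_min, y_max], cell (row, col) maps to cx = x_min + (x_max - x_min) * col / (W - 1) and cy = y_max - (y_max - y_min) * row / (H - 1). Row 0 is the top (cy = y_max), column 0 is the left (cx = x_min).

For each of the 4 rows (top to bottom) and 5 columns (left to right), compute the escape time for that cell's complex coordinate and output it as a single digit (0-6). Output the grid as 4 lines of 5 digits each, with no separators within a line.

Answer: 46666
35666
13366
12336

Derivation:
(row=0, col=0): c = -1.9000 + 0.0900i → escape time 4
(row=0, col=1): c = -1.4800 + 0.0900i → escape time 6
(row=0, col=2): c = -1.0600 + 0.0900i → escape time 6
(row=0, col=3): c = -0.6400 + 0.0900i → escape time 6
(row=0, col=4): c = -0.2200 + 0.0900i → escape time 6
(row=1, col=0): c = -1.9000 + -0.3100i → escape time 3
(row=1, col=1): c = -1.4800 + -0.3100i → escape time 5
(row=1, col=2): c = -1.0600 + -0.3100i → escape time 6
(row=1, col=3): c = -0.6400 + -0.3100i → escape time 6
(row=1, col=4): c = -0.2200 + -0.3100i → escape time 6
(row=2, col=0): c = -1.9000 + -0.7100i → escape time 1
(row=2, col=1): c = -1.4800 + -0.7100i → escape time 3
(row=2, col=2): c = -1.0600 + -0.7100i → escape time 3
(row=2, col=3): c = -0.6400 + -0.7100i → escape time 6
(row=2, col=4): c = -0.2200 + -0.7100i → escape time 6
(row=3, col=0): c = -1.9000 + -1.1100i → escape time 1
(row=3, col=1): c = -1.4800 + -1.1100i → escape time 2
(row=3, col=2): c = -1.0600 + -1.1100i → escape time 3
(row=3, col=3): c = -0.6400 + -1.1100i → escape time 3
(row=3, col=4): c = -0.2200 + -1.1100i → escape time 6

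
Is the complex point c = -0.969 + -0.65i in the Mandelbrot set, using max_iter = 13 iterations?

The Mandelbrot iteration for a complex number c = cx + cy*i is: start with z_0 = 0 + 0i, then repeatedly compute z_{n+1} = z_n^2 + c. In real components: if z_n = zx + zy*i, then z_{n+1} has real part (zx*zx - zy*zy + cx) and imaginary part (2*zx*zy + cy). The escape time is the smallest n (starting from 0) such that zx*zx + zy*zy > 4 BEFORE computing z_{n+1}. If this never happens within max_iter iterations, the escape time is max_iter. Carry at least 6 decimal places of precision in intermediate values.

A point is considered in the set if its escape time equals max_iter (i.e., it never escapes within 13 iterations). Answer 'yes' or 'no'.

z_0 = 0 + 0i, c = -0.9690 + -0.6500i
Iter 1: z = -0.9690 + -0.6500i, |z|^2 = 1.3615
Iter 2: z = -0.4525 + 0.6097i, |z|^2 = 0.5765
Iter 3: z = -1.1359 + -1.2018i, |z|^2 = 2.7348
Iter 4: z = -1.1230 + 2.0804i, |z|^2 = 5.5893
Escaped at iteration 4

Answer: no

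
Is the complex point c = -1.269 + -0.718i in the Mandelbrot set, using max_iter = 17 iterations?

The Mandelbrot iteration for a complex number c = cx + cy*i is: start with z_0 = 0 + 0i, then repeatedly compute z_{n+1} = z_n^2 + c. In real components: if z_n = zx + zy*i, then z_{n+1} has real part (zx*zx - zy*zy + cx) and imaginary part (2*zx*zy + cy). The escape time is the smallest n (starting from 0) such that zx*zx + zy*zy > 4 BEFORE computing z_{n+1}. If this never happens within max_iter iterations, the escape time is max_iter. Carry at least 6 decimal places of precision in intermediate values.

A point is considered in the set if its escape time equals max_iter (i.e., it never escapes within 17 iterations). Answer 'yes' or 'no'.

Answer: no

Derivation:
z_0 = 0 + 0i, c = -1.2690 + -0.7180i
Iter 1: z = -1.2690 + -0.7180i, |z|^2 = 2.1259
Iter 2: z = -0.1742 + 1.1043i, |z|^2 = 1.2498
Iter 3: z = -2.4581 + -1.1027i, |z|^2 = 7.2581
Escaped at iteration 3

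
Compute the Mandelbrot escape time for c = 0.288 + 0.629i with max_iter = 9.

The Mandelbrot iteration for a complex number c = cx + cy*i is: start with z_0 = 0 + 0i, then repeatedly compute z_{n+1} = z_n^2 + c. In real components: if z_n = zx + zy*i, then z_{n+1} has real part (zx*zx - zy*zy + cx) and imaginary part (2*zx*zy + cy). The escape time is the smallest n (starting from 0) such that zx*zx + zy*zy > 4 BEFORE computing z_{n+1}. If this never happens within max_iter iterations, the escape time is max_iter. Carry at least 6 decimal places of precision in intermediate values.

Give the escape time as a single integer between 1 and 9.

z_0 = 0 + 0i, c = 0.2880 + 0.6290i
Iter 1: z = 0.2880 + 0.6290i, |z|^2 = 0.4786
Iter 2: z = -0.0247 + 0.9913i, |z|^2 = 0.9833
Iter 3: z = -0.6941 + 0.5800i, |z|^2 = 0.8182
Iter 4: z = 0.4333 + -0.1762i, |z|^2 = 0.2188
Iter 5: z = 0.4447 + 0.4763i, |z|^2 = 0.4247
Iter 6: z = 0.2589 + 1.0527i, |z|^2 = 1.1751
Iter 7: z = -0.7531 + 1.1740i, |z|^2 = 1.9454
Iter 8: z = -0.5232 + -1.1392i, |z|^2 = 1.5716

Answer: 9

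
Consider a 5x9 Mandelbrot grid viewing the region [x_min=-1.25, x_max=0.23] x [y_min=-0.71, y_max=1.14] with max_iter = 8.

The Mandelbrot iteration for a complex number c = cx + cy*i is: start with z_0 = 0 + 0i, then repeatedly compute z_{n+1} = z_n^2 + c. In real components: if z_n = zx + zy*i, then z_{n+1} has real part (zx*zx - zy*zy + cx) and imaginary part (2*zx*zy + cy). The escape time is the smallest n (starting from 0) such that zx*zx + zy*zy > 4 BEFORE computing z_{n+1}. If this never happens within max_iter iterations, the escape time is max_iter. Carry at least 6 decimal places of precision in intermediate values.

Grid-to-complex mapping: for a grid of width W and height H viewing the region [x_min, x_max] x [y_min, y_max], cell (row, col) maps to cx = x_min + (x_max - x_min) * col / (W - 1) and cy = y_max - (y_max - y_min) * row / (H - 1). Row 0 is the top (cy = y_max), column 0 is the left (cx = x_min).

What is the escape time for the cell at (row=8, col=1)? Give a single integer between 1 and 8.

z_0 = 0 + 0i, c = -0.8800 + -0.7100i
Iter 1: z = -0.8800 + -0.7100i, |z|^2 = 1.2785
Iter 2: z = -0.6097 + 0.5396i, |z|^2 = 0.6629
Iter 3: z = -0.7994 + -1.3680i, |z|^2 = 2.5105
Iter 4: z = -2.1123 + 1.4772i, |z|^2 = 6.6440
Escaped at iteration 4

Answer: 4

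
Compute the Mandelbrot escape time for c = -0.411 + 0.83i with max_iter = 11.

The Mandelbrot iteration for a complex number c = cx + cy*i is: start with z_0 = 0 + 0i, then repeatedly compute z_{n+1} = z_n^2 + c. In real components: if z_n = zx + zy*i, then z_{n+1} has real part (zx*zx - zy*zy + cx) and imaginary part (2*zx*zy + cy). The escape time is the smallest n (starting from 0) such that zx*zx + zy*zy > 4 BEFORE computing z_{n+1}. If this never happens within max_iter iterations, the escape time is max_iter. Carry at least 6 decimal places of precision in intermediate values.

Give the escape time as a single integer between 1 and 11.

Answer: 6

Derivation:
z_0 = 0 + 0i, c = -0.4110 + 0.8300i
Iter 1: z = -0.4110 + 0.8300i, |z|^2 = 0.8578
Iter 2: z = -0.9310 + 0.1477i, |z|^2 = 0.8885
Iter 3: z = 0.4339 + 0.5549i, |z|^2 = 0.4962
Iter 4: z = -0.5307 + 1.3115i, |z|^2 = 2.0018
Iter 5: z = -1.8496 + -0.5620i, |z|^2 = 3.7367
Iter 6: z = 2.6940 + 2.9089i, |z|^2 = 15.7192
Escaped at iteration 6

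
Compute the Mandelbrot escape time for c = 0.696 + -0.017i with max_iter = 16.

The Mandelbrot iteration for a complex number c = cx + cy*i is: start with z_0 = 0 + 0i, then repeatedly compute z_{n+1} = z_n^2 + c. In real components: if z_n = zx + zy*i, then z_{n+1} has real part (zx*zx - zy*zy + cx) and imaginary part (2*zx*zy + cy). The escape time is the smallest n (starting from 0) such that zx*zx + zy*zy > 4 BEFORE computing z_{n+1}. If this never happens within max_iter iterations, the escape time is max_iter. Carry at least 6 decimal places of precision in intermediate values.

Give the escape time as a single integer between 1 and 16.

z_0 = 0 + 0i, c = 0.6960 + -0.0170i
Iter 1: z = 0.6960 + -0.0170i, |z|^2 = 0.4847
Iter 2: z = 1.1801 + -0.0407i, |z|^2 = 1.3944
Iter 3: z = 2.0870 + -0.1130i, |z|^2 = 4.3685
Escaped at iteration 3

Answer: 3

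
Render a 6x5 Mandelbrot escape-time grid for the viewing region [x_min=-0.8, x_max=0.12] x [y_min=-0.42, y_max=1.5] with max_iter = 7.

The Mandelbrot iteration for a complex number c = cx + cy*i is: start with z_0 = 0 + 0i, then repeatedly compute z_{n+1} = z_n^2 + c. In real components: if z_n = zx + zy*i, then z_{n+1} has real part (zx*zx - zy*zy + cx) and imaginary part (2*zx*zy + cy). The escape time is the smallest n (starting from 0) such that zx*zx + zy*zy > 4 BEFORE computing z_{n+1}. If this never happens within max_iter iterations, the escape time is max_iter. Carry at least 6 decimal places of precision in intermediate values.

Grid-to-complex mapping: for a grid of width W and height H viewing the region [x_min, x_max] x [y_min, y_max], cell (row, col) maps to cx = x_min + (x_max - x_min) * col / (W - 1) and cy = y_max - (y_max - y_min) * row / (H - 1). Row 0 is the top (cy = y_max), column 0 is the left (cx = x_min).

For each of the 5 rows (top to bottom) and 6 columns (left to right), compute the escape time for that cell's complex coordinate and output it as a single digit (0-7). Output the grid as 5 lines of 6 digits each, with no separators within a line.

Answer: 222222
344674
677777
777777
777777

Derivation:
(row=0, col=0): c = -0.8000 + 1.5000i → escape time 2
(row=0, col=1): c = -0.6160 + 1.5000i → escape time 2
(row=0, col=2): c = -0.4320 + 1.5000i → escape time 2
(row=0, col=3): c = -0.2480 + 1.5000i → escape time 2
(row=0, col=4): c = -0.0640 + 1.5000i → escape time 2
(row=0, col=5): c = 0.1200 + 1.5000i → escape time 2
(row=1, col=0): c = -0.8000 + 1.0200i → escape time 3
(row=1, col=1): c = -0.6160 + 1.0200i → escape time 4
(row=1, col=2): c = -0.4320 + 1.0200i → escape time 4
(row=1, col=3): c = -0.2480 + 1.0200i → escape time 6
(row=1, col=4): c = -0.0640 + 1.0200i → escape time 7
(row=1, col=5): c = 0.1200 + 1.0200i → escape time 4
(row=2, col=0): c = -0.8000 + 0.5400i → escape time 6
(row=2, col=1): c = -0.6160 + 0.5400i → escape time 7
(row=2, col=2): c = -0.4320 + 0.5400i → escape time 7
(row=2, col=3): c = -0.2480 + 0.5400i → escape time 7
(row=2, col=4): c = -0.0640 + 0.5400i → escape time 7
(row=2, col=5): c = 0.1200 + 0.5400i → escape time 7
(row=3, col=0): c = -0.8000 + 0.0600i → escape time 7
(row=3, col=1): c = -0.6160 + 0.0600i → escape time 7
(row=3, col=2): c = -0.4320 + 0.0600i → escape time 7
(row=3, col=3): c = -0.2480 + 0.0600i → escape time 7
(row=3, col=4): c = -0.0640 + 0.0600i → escape time 7
(row=3, col=5): c = 0.1200 + 0.0600i → escape time 7
(row=4, col=0): c = -0.8000 + -0.4200i → escape time 7
(row=4, col=1): c = -0.6160 + -0.4200i → escape time 7
(row=4, col=2): c = -0.4320 + -0.4200i → escape time 7
(row=4, col=3): c = -0.2480 + -0.4200i → escape time 7
(row=4, col=4): c = -0.0640 + -0.4200i → escape time 7
(row=4, col=5): c = 0.1200 + -0.4200i → escape time 7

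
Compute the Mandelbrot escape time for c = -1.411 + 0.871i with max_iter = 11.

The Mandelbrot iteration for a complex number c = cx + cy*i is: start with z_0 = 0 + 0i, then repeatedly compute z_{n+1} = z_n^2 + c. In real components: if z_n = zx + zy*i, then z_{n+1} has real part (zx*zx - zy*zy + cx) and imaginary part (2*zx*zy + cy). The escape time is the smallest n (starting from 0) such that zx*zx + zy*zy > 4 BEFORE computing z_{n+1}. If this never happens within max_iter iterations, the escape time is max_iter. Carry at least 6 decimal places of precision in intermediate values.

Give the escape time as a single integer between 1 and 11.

Answer: 3

Derivation:
z_0 = 0 + 0i, c = -1.4110 + 0.8710i
Iter 1: z = -1.4110 + 0.8710i, |z|^2 = 2.7496
Iter 2: z = -0.1787 + -1.5870i, |z|^2 = 2.5504
Iter 3: z = -3.8975 + 1.4382i, |z|^2 = 17.2591
Escaped at iteration 3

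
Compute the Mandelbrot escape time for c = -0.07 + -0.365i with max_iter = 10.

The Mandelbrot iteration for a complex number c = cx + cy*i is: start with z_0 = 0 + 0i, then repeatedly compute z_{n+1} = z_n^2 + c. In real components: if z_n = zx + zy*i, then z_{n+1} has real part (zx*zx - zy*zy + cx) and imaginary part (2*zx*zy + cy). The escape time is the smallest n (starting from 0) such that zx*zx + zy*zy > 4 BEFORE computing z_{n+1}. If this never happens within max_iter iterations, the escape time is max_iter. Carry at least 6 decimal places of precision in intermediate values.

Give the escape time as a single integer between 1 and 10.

z_0 = 0 + 0i, c = -0.0700 + -0.3650i
Iter 1: z = -0.0700 + -0.3650i, |z|^2 = 0.1381
Iter 2: z = -0.1983 + -0.3139i, |z|^2 = 0.1379
Iter 3: z = -0.1292 + -0.2405i, |z|^2 = 0.0745
Iter 4: z = -0.1111 + -0.3029i, |z|^2 = 0.1041
Iter 5: z = -0.1494 + -0.2977i, |z|^2 = 0.1109
Iter 6: z = -0.1363 + -0.2761i, |z|^2 = 0.0948
Iter 7: z = -0.1276 + -0.2897i, |z|^2 = 0.1002
Iter 8: z = -0.1377 + -0.2910i, |z|^2 = 0.1037
Iter 9: z = -0.1358 + -0.2849i, |z|^2 = 0.0996

Answer: 10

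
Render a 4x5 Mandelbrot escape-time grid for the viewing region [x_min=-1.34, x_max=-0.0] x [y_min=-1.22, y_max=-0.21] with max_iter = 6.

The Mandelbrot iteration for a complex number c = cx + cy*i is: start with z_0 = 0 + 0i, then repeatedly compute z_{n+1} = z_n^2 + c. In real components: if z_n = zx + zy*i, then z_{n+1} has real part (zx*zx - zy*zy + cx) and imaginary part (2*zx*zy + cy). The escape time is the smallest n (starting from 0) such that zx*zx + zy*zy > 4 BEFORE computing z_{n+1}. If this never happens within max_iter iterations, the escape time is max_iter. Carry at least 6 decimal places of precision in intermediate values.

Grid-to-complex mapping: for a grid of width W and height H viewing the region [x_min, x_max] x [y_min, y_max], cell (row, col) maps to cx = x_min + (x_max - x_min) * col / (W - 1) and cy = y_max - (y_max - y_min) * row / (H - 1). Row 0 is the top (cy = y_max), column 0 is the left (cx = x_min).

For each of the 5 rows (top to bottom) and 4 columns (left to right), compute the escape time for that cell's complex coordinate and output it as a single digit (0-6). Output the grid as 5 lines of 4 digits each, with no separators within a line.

(row=0, col=0): c = -1.3400 + -0.2100i → escape time 6
(row=0, col=1): c = -0.8933 + -0.2100i → escape time 6
(row=0, col=2): c = -0.4467 + -0.2100i → escape time 6
(row=0, col=3): c = 0.0000 + -0.2100i → escape time 6
(row=1, col=0): c = -1.3400 + -0.4625i → escape time 4
(row=1, col=1): c = -0.8933 + -0.4625i → escape time 6
(row=1, col=2): c = -0.4467 + -0.4625i → escape time 6
(row=1, col=3): c = 0.0000 + -0.4625i → escape time 6
(row=2, col=0): c = -1.3400 + -0.7150i → escape time 3
(row=2, col=1): c = -0.8933 + -0.7150i → escape time 4
(row=2, col=2): c = -0.4467 + -0.7150i → escape time 6
(row=2, col=3): c = 0.0000 + -0.7150i → escape time 6
(row=3, col=0): c = -1.3400 + -0.9675i → escape time 3
(row=3, col=1): c = -0.8933 + -0.9675i → escape time 3
(row=3, col=2): c = -0.4467 + -0.9675i → escape time 4
(row=3, col=3): c = 0.0000 + -0.9675i → escape time 6
(row=4, col=0): c = -1.3400 + -1.2200i → escape time 2
(row=4, col=1): c = -0.8933 + -1.2200i → escape time 3
(row=4, col=2): c = -0.4467 + -1.2200i → escape time 3
(row=4, col=3): c = 0.0000 + -1.2200i → escape time 3

Answer: 6666
4666
3466
3346
2333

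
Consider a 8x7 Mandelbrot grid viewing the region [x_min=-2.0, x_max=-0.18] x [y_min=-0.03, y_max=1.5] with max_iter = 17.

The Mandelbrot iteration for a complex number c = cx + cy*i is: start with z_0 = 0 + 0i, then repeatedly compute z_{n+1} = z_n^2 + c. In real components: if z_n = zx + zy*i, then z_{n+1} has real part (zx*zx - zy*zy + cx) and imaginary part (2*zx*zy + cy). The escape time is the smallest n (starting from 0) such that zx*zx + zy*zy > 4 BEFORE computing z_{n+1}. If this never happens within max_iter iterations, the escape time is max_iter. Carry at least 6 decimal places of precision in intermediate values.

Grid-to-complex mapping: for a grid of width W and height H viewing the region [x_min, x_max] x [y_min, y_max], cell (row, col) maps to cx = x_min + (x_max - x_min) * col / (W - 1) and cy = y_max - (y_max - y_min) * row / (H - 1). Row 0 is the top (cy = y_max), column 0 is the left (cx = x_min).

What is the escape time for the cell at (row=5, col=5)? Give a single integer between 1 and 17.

Answer: 17

Derivation:
z_0 = 0 + 0i, c = -0.7000 + 0.2250i
Iter 1: z = -0.7000 + 0.2250i, |z|^2 = 0.5406
Iter 2: z = -0.2606 + -0.0900i, |z|^2 = 0.0760
Iter 3: z = -0.6402 + 0.2719i, |z|^2 = 0.4838
Iter 4: z = -0.3641 + -0.1231i, |z|^2 = 0.1477
Iter 5: z = -0.5826 + 0.3147i, |z|^2 = 0.4384
Iter 6: z = -0.4596 + -0.1417i, |z|^2 = 0.2313
Iter 7: z = -0.5088 + 0.3552i, |z|^2 = 0.3851
Iter 8: z = -0.5673 + -0.1365i, |z|^2 = 0.3404
Iter 9: z = -0.3968 + 0.3798i, |z|^2 = 0.3017
Iter 10: z = -0.6868 + -0.0765i, |z|^2 = 0.4776
Iter 11: z = -0.2341 + 0.3300i, |z|^2 = 0.1637
Iter 12: z = -0.7541 + 0.0705i, |z|^2 = 0.5736
Iter 13: z = -0.1363 + 0.1187i, |z|^2 = 0.0327
Iter 14: z = -0.6955 + 0.1926i, |z|^2 = 0.5209
Iter 15: z = -0.2534 + -0.0430i, |z|^2 = 0.0660
Iter 16: z = -0.6377 + 0.2468i, |z|^2 = 0.4675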